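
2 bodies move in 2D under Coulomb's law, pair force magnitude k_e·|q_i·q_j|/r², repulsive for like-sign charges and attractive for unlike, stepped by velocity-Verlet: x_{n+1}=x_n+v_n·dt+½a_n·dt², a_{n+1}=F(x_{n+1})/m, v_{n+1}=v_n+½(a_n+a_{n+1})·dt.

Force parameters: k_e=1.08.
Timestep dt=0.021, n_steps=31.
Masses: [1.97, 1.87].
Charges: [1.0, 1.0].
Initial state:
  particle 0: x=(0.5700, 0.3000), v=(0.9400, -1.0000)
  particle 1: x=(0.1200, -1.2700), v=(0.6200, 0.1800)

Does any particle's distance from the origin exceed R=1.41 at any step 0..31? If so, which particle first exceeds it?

no

step 0: x0=(0.5700, 0.3000) x1=(0.1200, -1.2700)
step 1: x0=(0.5898, 0.2790) x1=(0.1330, -1.2663)
step 2: x0=(0.6095, 0.2582) x1=(0.1460, -1.2626)
step 3: x0=(0.6293, 0.2374) x1=(0.1589, -1.2591)
step 4: x0=(0.6492, 0.2167) x1=(0.1719, -1.2556)
step 5: x0=(0.6690, 0.1961) x1=(0.1847, -1.2523)
step 6: x0=(0.6889, 0.1756) x1=(0.1976, -1.2491)
step 7: x0=(0.7089, 0.1553) x1=(0.2104, -1.2459)
step 8: x0=(0.7288, 0.1350) x1=(0.2232, -1.2429)
step 9: x0=(0.7489, 0.1148) x1=(0.2359, -1.2400)
step 10: x0=(0.7689, 0.0947) x1=(0.2486, -1.2372)
step 11: x0=(0.7890, 0.0748) x1=(0.2613, -1.2345)
step 12: x0=(0.8091, 0.0549) x1=(0.2739, -1.2319)
step 13: x0=(0.8293, 0.0352) x1=(0.2864, -1.2295)
step 14: x0=(0.8496, 0.0156) x1=(0.2989, -1.2272)
step 15: x0=(0.8699, -0.0039) x1=(0.3113, -1.2250)
step 16: x0=(0.8902, -0.0233) x1=(0.3237, -1.2229)
step 17: x0=(0.9106, -0.0426) x1=(0.3360, -1.2210)
step 18: x0=(0.9311, -0.0617) x1=(0.3483, -1.2192)
step 19: x0=(0.9516, -0.0807) x1=(0.3605, -1.2175)
step 20: x0=(0.9722, -0.0995) x1=(0.3726, -1.2160)
step 21: x0=(0.9929, -0.1183) x1=(0.3846, -1.2146)
step 22: x0=(1.0136, -0.1369) x1=(0.3966, -1.2133)
step 23: x0=(1.0344, -0.1553) x1=(0.4085, -1.2122)
step 24: x0=(1.0554, -0.1737) x1=(0.4203, -1.2113)
step 25: x0=(1.0763, -0.1918) x1=(0.4320, -1.2104)
step 26: x0=(1.0974, -0.2099) x1=(0.4436, -1.2098)
step 27: x0=(1.1186, -0.2278) x1=(0.4551, -1.2093)
step 28: x0=(1.1399, -0.2455) x1=(0.4665, -1.2089)
step 29: x0=(1.1612, -0.2632) x1=(0.4778, -1.2087)
step 30: x0=(1.1827, -0.2806) x1=(0.4890, -1.2086)
step 31: x0=(1.2043, -0.2980) x1=(0.5001, -1.2087)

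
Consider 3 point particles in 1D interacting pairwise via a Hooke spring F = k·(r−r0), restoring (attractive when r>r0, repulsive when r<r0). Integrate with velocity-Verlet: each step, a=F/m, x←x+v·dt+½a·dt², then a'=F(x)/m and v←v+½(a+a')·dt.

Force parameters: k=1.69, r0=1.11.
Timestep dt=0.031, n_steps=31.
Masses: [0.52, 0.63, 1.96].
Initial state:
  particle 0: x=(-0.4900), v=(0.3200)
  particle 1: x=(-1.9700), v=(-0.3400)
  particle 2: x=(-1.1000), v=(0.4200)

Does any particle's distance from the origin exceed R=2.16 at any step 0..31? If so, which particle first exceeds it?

step 0: x0=(-0.4900) x1=(-1.9700) x2=(-1.1000)
step 1: x0=(-0.4799) x1=(-1.9804) x2=(-1.0871)
step 2: x0=(-0.4694) x1=(-1.9903) x2=(-1.0744)
step 3: x0=(-0.4586) x1=(-1.9997) x2=(-1.0620)
step 4: x0=(-0.4476) x1=(-2.0084) x2=(-1.0499)
step 5: x0=(-0.4364) x1=(-2.0163) x2=(-1.0380)
step 6: x0=(-0.4251) x1=(-2.0233) x2=(-1.0265)
step 7: x0=(-0.4138) x1=(-2.0294) x2=(-1.0153)
step 8: x0=(-0.4024) x1=(-2.0345) x2=(-1.0044)
step 9: x0=(-0.3911) x1=(-2.0384) x2=(-0.9939)
step 10: x0=(-0.3798) x1=(-2.0410) x2=(-0.9838)
step 11: x0=(-0.3687) x1=(-2.0424) x2=(-0.9740)
step 12: x0=(-0.3578) x1=(-2.0425) x2=(-0.9646)
step 13: x0=(-0.3471) x1=(-2.0411) x2=(-0.9556)
step 14: x0=(-0.3367) x1=(-2.0383) x2=(-0.9470)
step 15: x0=(-0.3266) x1=(-2.0341) x2=(-0.9388)
step 16: x0=(-0.3167) x1=(-2.0283) x2=(-0.9310)
step 17: x0=(-0.3072) x1=(-2.0210) x2=(-0.9236)
step 18: x0=(-0.2981) x1=(-2.0122) x2=(-0.9166)
step 19: x0=(-0.2893) x1=(-2.0018) x2=(-0.9100)
step 20: x0=(-0.2808) x1=(-1.9900) x2=(-0.9038)
step 21: x0=(-0.2727) x1=(-1.9767) x2=(-0.8980)
step 22: x0=(-0.2649) x1=(-1.9619) x2=(-0.8925)
step 23: x0=(-0.2575) x1=(-1.9457) x2=(-0.8874)
step 24: x0=(-0.2504) x1=(-1.9282) x2=(-0.8827)
step 25: x0=(-0.2435) x1=(-1.9093) x2=(-0.8783)
step 26: x0=(-0.2369) x1=(-1.8892) x2=(-0.8742)
step 27: x0=(-0.2306) x1=(-1.8680) x2=(-0.8705)
step 28: x0=(-0.2244) x1=(-1.8457) x2=(-0.8670)
step 29: x0=(-0.2183) x1=(-1.8225) x2=(-0.8639)
step 30: x0=(-0.2123) x1=(-1.7983) x2=(-0.8609)
step 31: x0=(-0.2064) x1=(-1.7734) x2=(-0.8583)

no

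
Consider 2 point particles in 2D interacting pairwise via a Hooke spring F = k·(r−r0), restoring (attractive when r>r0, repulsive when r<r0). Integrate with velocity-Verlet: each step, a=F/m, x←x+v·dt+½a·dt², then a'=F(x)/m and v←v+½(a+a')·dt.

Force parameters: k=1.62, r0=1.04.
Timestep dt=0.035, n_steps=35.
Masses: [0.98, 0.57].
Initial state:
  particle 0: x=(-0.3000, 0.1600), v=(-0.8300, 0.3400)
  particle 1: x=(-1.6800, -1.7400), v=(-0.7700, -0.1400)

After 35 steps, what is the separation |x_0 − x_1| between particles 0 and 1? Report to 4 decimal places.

0.3589

step 0: x0=(-0.3000, 0.1600) x1=(-1.6800, -1.7400)
step 1: x0=(-0.3298, 0.1708) x1=(-1.7056, -1.7431)
step 2: x0=(-0.3612, 0.1795) x1=(-1.7285, -1.7424)
step 3: x0=(-0.3941, 0.1860) x1=(-1.7488, -1.7380)
step 4: x0=(-0.4286, 0.1903) x1=(-1.7665, -1.7298)
step 5: x0=(-0.4646, 0.1924) x1=(-1.7815, -1.7180)
step 6: x0=(-0.5020, 0.1925) x1=(-1.7940, -1.7025)
step 7: x0=(-0.5409, 0.1904) x1=(-1.8041, -1.6833)
step 8: x0=(-0.5811, 0.1863) x1=(-1.8118, -1.6607)
step 9: x0=(-0.6227, 0.1801) x1=(-1.8172, -1.6346)
step 10: x0=(-0.6656, 0.1721) x1=(-1.8205, -1.6052)
step 11: x0=(-0.7096, 0.1622) x1=(-1.8217, -1.5727)
step 12: x0=(-0.7547, 0.1506) x1=(-1.8209, -1.5372)
step 13: x0=(-0.8009, 0.1374) x1=(-1.8184, -1.4989)
step 14: x0=(-0.8480, 0.1226) x1=(-1.8143, -1.4579)
step 15: x0=(-0.8960, 0.1065) x1=(-1.8087, -1.4146)
step 16: x0=(-0.9448, 0.0890) x1=(-1.8018, -1.3690)
step 17: x0=(-0.9942, 0.0704) x1=(-1.7937, -1.3215)
step 18: x0=(-1.0442, 0.0509) x1=(-1.7847, -1.2723)
step 19: x0=(-1.0946, 0.0304) x1=(-1.7748, -1.2216)
step 20: x0=(-1.1455, 0.0093) x1=(-1.7643, -1.1698)
step 21: x0=(-1.1966, -0.0123) x1=(-1.7534, -1.1171)
step 22: x0=(-1.2478, -0.0343) x1=(-1.7421, -1.0637)
step 23: x0=(-1.2992, -0.0564) x1=(-1.7306, -1.0100)
step 24: x0=(-1.3506, -0.0786) x1=(-1.7192, -0.9563)
step 25: x0=(-1.4019, -0.1006) x1=(-1.7079, -0.9029)
step 26: x0=(-1.4531, -0.1223) x1=(-1.6968, -0.8501)
step 27: x0=(-1.5041, -0.1434) x1=(-1.6860, -0.7982)
step 28: x0=(-1.5549, -0.1639) x1=(-1.6755, -0.7475)
step 29: x0=(-1.6055, -0.1834) x1=(-1.6654, -0.6983)
step 30: x0=(-1.6560, -0.2020) x1=(-1.6554, -0.6509)
step 31: x0=(-1.7065, -0.2193) x1=(-1.6455, -0.6056)
step 32: x0=(-1.7572, -0.2353) x1=(-1.6352, -0.5625)
step 33: x0=(-1.8084, -0.2500) x1=(-1.6241, -0.5216)
step 34: x0=(-1.8605, -0.2635) x1=(-1.6116, -0.4828)
step 35: x0=(-1.9135, -0.2761) x1=(-1.5972, -0.4456)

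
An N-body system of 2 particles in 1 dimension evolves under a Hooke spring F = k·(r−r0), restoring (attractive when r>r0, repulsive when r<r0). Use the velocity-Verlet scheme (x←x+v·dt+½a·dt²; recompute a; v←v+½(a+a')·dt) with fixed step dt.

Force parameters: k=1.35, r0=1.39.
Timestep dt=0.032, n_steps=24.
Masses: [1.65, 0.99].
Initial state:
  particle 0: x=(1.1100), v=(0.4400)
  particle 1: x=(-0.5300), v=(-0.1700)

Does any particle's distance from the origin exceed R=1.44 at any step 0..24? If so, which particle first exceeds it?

no

step 0: x0=(1.1100) x1=(-0.5300)
step 1: x0=(1.1240) x1=(-0.5353)
step 2: x0=(1.1377) x1=(-0.5402)
step 3: x0=(1.1512) x1=(-0.5446)
step 4: x0=(1.1645) x1=(-0.5487)
step 5: x0=(1.1775) x1=(-0.5523)
step 6: x0=(1.1902) x1=(-0.5554)
step 7: x0=(1.2026) x1=(-0.5581)
step 8: x0=(1.2147) x1=(-0.5602)
step 9: x0=(1.2264) x1=(-0.5618)
step 10: x0=(1.2378) x1=(-0.5628)
step 11: x0=(1.2489) x1=(-0.5633)
step 12: x0=(1.2597) x1=(-0.5631)
step 13: x0=(1.2700) x1=(-0.5624)
step 14: x0=(1.2800) x1=(-0.5610)
step 15: x0=(1.2897) x1=(-0.5590)
step 16: x0=(1.2989) x1=(-0.5564)
step 17: x0=(1.3078) x1=(-0.5531)
step 18: x0=(1.3162) x1=(-0.5492)
step 19: x0=(1.3243) x1=(-0.5446)
step 20: x0=(1.3319) x1=(-0.5393)
step 21: x0=(1.3392) x1=(-0.5334)
step 22: x0=(1.3460) x1=(-0.5268)
step 23: x0=(1.3525) x1=(-0.5195)
step 24: x0=(1.3585) x1=(-0.5115)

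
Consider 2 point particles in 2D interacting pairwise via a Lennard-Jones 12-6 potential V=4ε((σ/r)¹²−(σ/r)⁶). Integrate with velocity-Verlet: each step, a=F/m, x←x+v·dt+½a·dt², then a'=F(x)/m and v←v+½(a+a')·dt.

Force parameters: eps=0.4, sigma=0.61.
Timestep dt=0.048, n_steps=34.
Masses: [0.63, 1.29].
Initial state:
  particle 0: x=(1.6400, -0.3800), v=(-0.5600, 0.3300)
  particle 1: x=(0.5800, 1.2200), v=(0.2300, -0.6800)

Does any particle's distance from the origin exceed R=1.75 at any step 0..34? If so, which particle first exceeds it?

step 0: x0=(1.6400, -0.3800) x1=(0.5800, 1.2200)
step 1: x0=(1.6131, -0.3642) x1=(0.5910, 1.1874)
step 2: x0=(1.5862, -0.3483) x1=(0.6021, 1.1547)
step 3: x0=(1.5593, -0.3324) x1=(0.6131, 1.1220)
step 4: x0=(1.5324, -0.3165) x1=(0.6242, 1.0894)
step 5: x0=(1.5054, -0.3005) x1=(0.6353, 1.0567)
step 6: x0=(1.4784, -0.2845) x1=(0.6464, 1.0239)
step 7: x0=(1.4514, -0.2684) x1=(0.6575, 0.9912)
step 8: x0=(1.4243, -0.2522) x1=(0.6687, 0.9584)
step 9: x0=(1.3971, -0.2359) x1=(0.6798, 0.9255)
step 10: x0=(1.3698, -0.2194) x1=(0.6911, 0.8925)
step 11: x0=(1.3424, -0.2027) x1=(0.7024, 0.8595)
step 12: x0=(1.3147, -0.1857) x1=(0.7138, 0.8262)
step 13: x0=(1.2868, -0.1681) x1=(0.7253, 0.7928)
step 14: x0=(1.2585, -0.1499) x1=(0.7371, 0.7590)
step 15: x0=(1.2296, -0.1306) x1=(0.7491, 0.7246)
step 16: x0=(1.1998, -0.1098) x1=(0.7616, 0.6896)
step 17: x0=(1.1686, -0.0864) x1=(0.7747, 0.6532)
step 18: x0=(1.1354, -0.0592) x1=(0.7889, 0.6150)
step 19: x0=(1.0995, -0.0269) x1=(0.8043, 0.5744)
step 20: x0=(1.0655, 0.0017) x1=(0.8188, 0.5355)
step 21: x0=(1.0780, -0.0705) x1=(0.8106, 0.5458)
step 22: x0=(1.0919, -0.1459) x1=(0.8017, 0.5578)
step 23: x0=(1.1037, -0.2159) x1=(0.7939, 0.5671)
step 24: x0=(1.1138, -0.2820) x1=(0.7869, 0.5745)
step 25: x0=(1.1230, -0.3456) x1=(0.7803, 0.5806)
step 26: x0=(1.1316, -0.4075) x1=(0.7740, 0.5859)
step 27: x0=(1.1398, -0.4683) x1=(0.7679, 0.5907)
step 28: x0=(1.1477, -0.5284) x1=(0.7620, 0.5951)
step 29: x0=(1.1555, -0.5880) x1=(0.7561, 0.5993)
step 30: x0=(1.1631, -0.6472) x1=(0.7503, 0.6034)
step 31: x0=(1.1707, -0.7062) x1=(0.7445, 0.6073)
step 32: x0=(1.1782, -0.7650) x1=(0.7387, 0.6111)
step 33: x0=(1.1856, -0.8237) x1=(0.7330, 0.6149)
step 34: x0=(1.1931, -0.8823) x1=(0.7273, 0.6186)

no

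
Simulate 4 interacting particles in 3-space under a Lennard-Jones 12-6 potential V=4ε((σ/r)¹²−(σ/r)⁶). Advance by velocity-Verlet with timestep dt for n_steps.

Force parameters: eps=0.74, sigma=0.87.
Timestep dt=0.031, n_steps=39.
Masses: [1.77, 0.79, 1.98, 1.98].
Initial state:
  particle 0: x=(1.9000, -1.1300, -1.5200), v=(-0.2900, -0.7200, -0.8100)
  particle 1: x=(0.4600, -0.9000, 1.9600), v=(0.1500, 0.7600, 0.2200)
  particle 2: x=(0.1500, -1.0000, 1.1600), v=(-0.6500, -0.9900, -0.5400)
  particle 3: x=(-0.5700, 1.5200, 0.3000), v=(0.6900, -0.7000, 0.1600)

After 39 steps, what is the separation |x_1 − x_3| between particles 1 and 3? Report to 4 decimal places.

2.2601

step 0: x0=(1.9000, -1.1300, -1.5200) x1=(0.4600, -0.9000, 1.9600) x2=(0.1500, -1.0000, 1.1600) x3=(-0.5700, 1.5200, 0.3000)
step 1: x0=(1.8910, -1.1523, -1.5451) x1=(0.4697, -0.8748, 1.9800) x2=(0.1278, -1.0313, 1.1380) x3=(-0.5486, 1.4983, 0.3050)
step 2: x0=(1.8820, -1.1746, -1.5702) x1=(0.4820, -0.8484, 2.0061) x2=(0.1046, -1.0631, 1.1135) x3=(-0.5272, 1.4766, 0.3099)
step 3: x0=(1.8730, -1.1970, -1.5953) x1=(0.4939, -0.8223, 2.0315) x2=(0.0816, -1.0949, 1.0894) x3=(-0.5058, 1.4549, 0.3149)
step 4: x0=(1.8640, -1.2193, -1.6204) x1=(0.5049, -0.7967, 2.0547) x2=(0.0589, -1.1263, 1.0661) x3=(-0.4844, 1.4332, 0.3199)
step 5: x0=(1.8550, -1.2416, -1.6455) x1=(0.5149, -0.7719, 2.0758) x2=(0.0366, -1.1575, 1.0437) x3=(-0.4630, 1.4114, 0.3248)
step 6: x0=(1.8460, -1.2639, -1.6706) x1=(0.5243, -0.7476, 2.0954) x2=(0.0146, -1.1885, 1.0218) x3=(-0.4416, 1.3897, 0.3298)
step 7: x0=(1.8370, -1.2862, -1.6957) x1=(0.5330, -0.7238, 2.1138) x2=(-0.0072, -1.2192, 1.0004) x3=(-0.4202, 1.3680, 0.3348)
step 8: x0=(1.8281, -1.3086, -1.7208) x1=(0.5413, -0.7004, 2.1312) x2=(-0.0288, -1.2498, 0.9794) x3=(-0.3988, 1.3463, 0.3397)
step 9: x0=(1.8191, -1.3309, -1.7459) x1=(0.5493, -0.6773, 2.1481) x2=(-0.0503, -1.2803, 0.9587) x3=(-0.3774, 1.3245, 0.3447)
step 10: x0=(1.8101, -1.3532, -1.7710) x1=(0.5571, -0.6544, 2.1644) x2=(-0.0717, -1.3107, 0.9381) x3=(-0.3560, 1.3028, 0.3497)
step 11: x0=(1.8011, -1.3755, -1.7961) x1=(0.5646, -0.6317, 2.1804) x2=(-0.0930, -1.3410, 0.9177) x3=(-0.3346, 1.2810, 0.3547)
step 12: x0=(1.7921, -1.3978, -1.8212) x1=(0.5721, -0.6092, 2.1961) x2=(-0.1143, -1.3712, 0.8974) x3=(-0.3132, 1.2593, 0.3597)
step 13: x0=(1.7831, -1.4201, -1.8463) x1=(0.5794, -0.5868, 2.2115) x2=(-0.1355, -1.4014, 0.8771) x3=(-0.2918, 1.2375, 0.3646)
step 14: x0=(1.7741, -1.4425, -1.8714) x1=(0.5866, -0.5645, 2.2269) x2=(-0.1567, -1.4315, 0.8570) x3=(-0.2704, 1.2157, 0.3696)
step 15: x0=(1.7651, -1.4648, -1.8965) x1=(0.5937, -0.5423, 2.2420) x2=(-0.1778, -1.4616, 0.8368) x3=(-0.2490, 1.1940, 0.3746)
step 16: x0=(1.7561, -1.4871, -1.9216) x1=(0.6008, -0.5201, 2.2571) x2=(-0.1990, -1.4916, 0.8167) x3=(-0.2276, 1.1722, 0.3796)
step 17: x0=(1.7470, -1.5094, -1.9467) x1=(0.6079, -0.4979, 2.2721) x2=(-0.2201, -1.5217, 0.7967) x3=(-0.2062, 1.1504, 0.3846)
step 18: x0=(1.7380, -1.5317, -1.9718) x1=(0.6149, -0.4758, 2.2871) x2=(-0.2412, -1.5517, 0.7767) x3=(-0.1848, 1.1286, 0.3896)
step 19: x0=(1.7290, -1.5540, -1.9969) x1=(0.6219, -0.4537, 2.3020) x2=(-0.2623, -1.5817, 0.7566) x3=(-0.1633, 1.1068, 0.3946)
step 20: x0=(1.7200, -1.5764, -2.0220) x1=(0.6288, -0.4317, 2.3168) x2=(-0.2834, -1.6117, 0.7366) x3=(-0.1419, 1.0850, 0.3996)
step 21: x0=(1.7110, -1.5987, -2.0470) x1=(0.6358, -0.4096, 2.3316) x2=(-0.3045, -1.6417, 0.7166) x3=(-0.1205, 1.0632, 0.4046)
step 22: x0=(1.7020, -1.6210, -2.0721) x1=(0.6427, -0.3876, 2.3463) x2=(-0.3255, -1.6716, 0.6966) x3=(-0.0991, 1.0414, 0.4097)
step 23: x0=(1.6930, -1.6433, -2.0972) x1=(0.6496, -0.3656, 2.3611) x2=(-0.3466, -1.7016, 0.6767) x3=(-0.0777, 1.0196, 0.4147)
step 24: x0=(1.6840, -1.6656, -2.1223) x1=(0.6565, -0.3435, 2.3758) x2=(-0.3677, -1.7316, 0.6567) x3=(-0.0562, 0.9977, 0.4197)
step 25: x0=(1.6750, -1.6879, -2.1474) x1=(0.6634, -0.3215, 2.3905) x2=(-0.3887, -1.7615, 0.6367) x3=(-0.0348, 0.9759, 0.4247)
step 26: x0=(1.6660, -1.7103, -2.1725) x1=(0.6702, -0.2995, 2.4051) x2=(-0.4098, -1.7914, 0.6167) x3=(-0.0134, 0.9540, 0.4298)
step 27: x0=(1.6570, -1.7326, -2.1975) x1=(0.6771, -0.2775, 2.4197) x2=(-0.4308, -1.8214, 0.5968) x3=(0.0080, 0.9322, 0.4348)
step 28: x0=(1.6480, -1.7549, -2.2226) x1=(0.6839, -0.2554, 2.4344) x2=(-0.4519, -1.8513, 0.5768) x3=(0.0295, 0.9103, 0.4399)
step 29: x0=(1.6390, -1.7772, -2.2477) x1=(0.6908, -0.2334, 2.4489) x2=(-0.4729, -1.8812, 0.5569) x3=(0.0509, 0.8885, 0.4449)
step 30: x0=(1.6300, -1.7995, -2.2728) x1=(0.6976, -0.2114, 2.4635) x2=(-0.4940, -1.9111, 0.5369) x3=(0.0723, 0.8666, 0.4500)
step 31: x0=(1.6209, -1.8218, -2.2979) x1=(0.7044, -0.1893, 2.4780) x2=(-0.5150, -1.9410, 0.5169) x3=(0.0938, 0.8447, 0.4551)
step 32: x0=(1.6119, -1.8441, -2.3229) x1=(0.7112, -0.1673, 2.4925) x2=(-0.5360, -1.9709, 0.4970) x3=(0.1152, 0.8228, 0.4601)
step 33: x0=(1.6029, -1.8665, -2.3480) x1=(0.7180, -0.1452, 2.5070) x2=(-0.5571, -2.0009, 0.4770) x3=(0.1366, 0.8009, 0.4652)
step 34: x0=(1.5939, -1.8888, -2.3731) x1=(0.7248, -0.1231, 2.5215) x2=(-0.5781, -2.0308, 0.4571) x3=(0.1581, 0.7790, 0.4703)
step 35: x0=(1.5849, -1.9111, -2.3982) x1=(0.7316, -0.1011, 2.5359) x2=(-0.5992, -2.0607, 0.4371) x3=(0.1795, 0.7571, 0.4754)
step 36: x0=(1.5759, -1.9334, -2.4233) x1=(0.7384, -0.0790, 2.5503) x2=(-0.6202, -2.0906, 0.4172) x3=(0.2010, 0.7352, 0.4805)
step 37: x0=(1.5669, -1.9557, -2.4483) x1=(0.7452, -0.0569, 2.5647) x2=(-0.6412, -2.1204, 0.3972) x3=(0.2224, 0.7133, 0.4857)
step 38: x0=(1.5579, -1.9780, -2.4734) x1=(0.7519, -0.0348, 2.5791) x2=(-0.6623, -2.1503, 0.3773) x3=(0.2439, 0.6914, 0.4908)
step 39: x0=(1.5488, -2.0003, -2.4985) x1=(0.7587, -0.0127, 2.5934) x2=(-0.6833, -2.1802, 0.3573) x3=(0.2653, 0.6695, 0.4959)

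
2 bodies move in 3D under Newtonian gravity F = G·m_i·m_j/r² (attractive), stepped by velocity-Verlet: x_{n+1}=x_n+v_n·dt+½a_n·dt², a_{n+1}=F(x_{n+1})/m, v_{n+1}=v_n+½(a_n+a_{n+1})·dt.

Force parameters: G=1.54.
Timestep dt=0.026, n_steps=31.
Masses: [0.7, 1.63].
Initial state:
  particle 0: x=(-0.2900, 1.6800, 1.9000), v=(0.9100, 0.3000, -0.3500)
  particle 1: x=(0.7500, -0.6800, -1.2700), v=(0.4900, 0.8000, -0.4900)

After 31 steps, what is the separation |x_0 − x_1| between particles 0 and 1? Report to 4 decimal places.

step 0: x0=(-0.2900, 1.6800, 1.9000) x1=(0.7500, -0.6800, -1.2700)
step 1: x0=(-0.2663, 1.6878, 1.8909) x1=(0.7627, -0.6592, -1.2827)
step 2: x0=(-0.2426, 1.6955, 1.8816) x1=(0.7755, -0.6383, -1.2954)
step 3: x0=(-0.2189, 1.7031, 1.8723) x1=(0.7882, -0.6175, -1.3081)
step 4: x0=(-0.1952, 1.7107, 1.8630) x1=(0.8009, -0.5966, -1.3207)
step 5: x0=(-0.1714, 1.7183, 1.8535) x1=(0.8136, -0.5757, -1.3333)
step 6: x0=(-0.1476, 1.7257, 1.8440) x1=(0.8262, -0.5547, -1.3458)
step 7: x0=(-0.1238, 1.7332, 1.8343) x1=(0.8389, -0.5338, -1.3583)
step 8: x0=(-0.0999, 1.7405, 1.8246) x1=(0.8516, -0.5128, -1.3708)
step 9: x0=(-0.0760, 1.7478, 1.8148) x1=(0.8642, -0.4918, -1.3833)
step 10: x0=(-0.0521, 1.7551, 1.8050) x1=(0.8769, -0.4707, -1.3957)
step 11: x0=(-0.0282, 1.7623, 1.7950) x1=(0.8895, -0.4497, -1.4080)
step 12: x0=(-0.0043, 1.7694, 1.7850) x1=(0.9021, -0.4286, -1.4204)
step 13: x0=(0.0197, 1.7764, 1.7748) x1=(0.9147, -0.4075, -1.4327)
step 14: x0=(0.0437, 1.7834, 1.7646) x1=(0.9273, -0.3863, -1.4449)
step 15: x0=(0.0677, 1.7904, 1.7543) x1=(0.9399, -0.3652, -1.4572)
step 16: x0=(0.0918, 1.7973, 1.7439) x1=(0.9525, -0.3440, -1.4693)
step 17: x0=(0.1158, 1.8041, 1.7335) x1=(0.9650, -0.3228, -1.4815)
step 18: x0=(0.1399, 1.8109, 1.7229) x1=(0.9776, -0.3015, -1.4936)
step 19: x0=(0.1641, 1.8176, 1.7122) x1=(0.9901, -0.2803, -1.5057)
step 20: x0=(0.1882, 1.8243, 1.7015) x1=(1.0027, -0.2590, -1.5177)
step 21: x0=(0.2124, 1.8309, 1.6907) x1=(1.0152, -0.2376, -1.5297)
step 22: x0=(0.2365, 1.8374, 1.6797) x1=(1.0277, -0.2163, -1.5417)
step 23: x0=(0.2607, 1.8439, 1.6687) x1=(1.0402, -0.1949, -1.5536)
step 24: x0=(0.2850, 1.8503, 1.6576) x1=(1.0527, -0.1735, -1.5655)
step 25: x0=(0.3092, 1.8567, 1.6464) x1=(1.0652, -0.1521, -1.5773)
step 26: x0=(0.3335, 1.8630, 1.6351) x1=(1.0777, -0.1307, -1.5891)
step 27: x0=(0.3578, 1.8692, 1.6237) x1=(1.0901, -0.1092, -1.6008)
step 28: x0=(0.3821, 1.8754, 1.6122) x1=(1.1026, -0.0877, -1.6126)
step 29: x0=(0.4064, 1.8815, 1.6006) x1=(1.1150, -0.0662, -1.6242)
step 30: x0=(0.4308, 1.8876, 1.5889) x1=(1.1275, -0.0447, -1.6359)
step 31: x0=(0.4552, 1.8936, 1.5772) x1=(1.1399, -0.0231, -1.6474)

3.8132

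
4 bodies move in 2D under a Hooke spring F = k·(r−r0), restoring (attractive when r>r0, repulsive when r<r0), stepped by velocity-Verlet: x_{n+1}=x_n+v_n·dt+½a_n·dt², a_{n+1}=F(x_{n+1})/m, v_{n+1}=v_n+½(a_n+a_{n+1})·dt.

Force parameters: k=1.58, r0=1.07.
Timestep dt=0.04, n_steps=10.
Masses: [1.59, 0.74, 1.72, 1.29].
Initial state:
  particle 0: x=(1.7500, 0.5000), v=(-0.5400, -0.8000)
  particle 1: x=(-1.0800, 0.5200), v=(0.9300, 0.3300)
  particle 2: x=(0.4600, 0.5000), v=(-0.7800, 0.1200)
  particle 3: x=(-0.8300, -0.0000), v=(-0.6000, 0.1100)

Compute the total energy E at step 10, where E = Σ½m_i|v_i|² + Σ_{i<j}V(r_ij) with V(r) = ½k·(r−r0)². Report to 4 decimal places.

step 0: x0=(1.7500, 0.5000) x1=(-1.0800, 0.5200) x2=(0.4600, 0.5000) x3=(-0.8300, -0.0000)
step 1: x0=(1.7256, 0.4678) x1=(-1.0394, 0.5339) x2=(0.4284, 0.5047) x3=(-0.8520, 0.0044)
step 2: x0=(1.6957, 0.4352) x1=(-0.9921, 0.5493) x2=(0.3961, 0.5093) x3=(-0.8701, 0.0085)
step 3: x0=(1.6605, 0.4023) x1=(-0.9387, 0.5662) x2=(0.3633, 0.5137) x3=(-0.8846, 0.0124)
step 4: x0=(1.6201, 0.3693) x1=(-0.8794, 0.5844) x2=(0.3302, 0.5179) x3=(-0.8955, 0.0160)
step 5: x0=(1.5748, 0.3362) x1=(-0.8147, 0.6039) x2=(0.2968, 0.5220) x3=(-0.9031, 0.0191)
step 6: x0=(1.5248, 0.3031) x1=(-0.7450, 0.6245) x2=(0.2633, 0.5259) x3=(-0.9076, 0.0219)
step 7: x0=(1.4703, 0.2700) x1=(-0.6710, 0.6460) x2=(0.2300, 0.5296) x3=(-0.9094, 0.0243)
step 8: x0=(1.4117, 0.2371) x1=(-0.5933, 0.6682) x2=(0.1969, 0.5331) x3=(-0.9085, 0.0263)
step 9: x0=(1.3493, 0.2044) x1=(-0.5128, 0.6910) x2=(0.1643, 0.5364) x3=(-0.9052, 0.0281)
step 10: x0=(1.2834, 0.1720) x1=(-0.4301, 0.7141) x2=(0.1324, 0.5394) x3=(-0.8997, 0.0296)
step 0 velocities: v0=(-0.5400, -0.8000) v1=(0.9300, 0.3300) v2=(-0.7800, 0.1200) v3=(-0.6000, 0.1100)
step 0: KE=1.8765, PE=4.8474, E=6.7240
step 10 velocities: v0=(-1.6848, -0.8065) v1=(2.0823, 0.5846) v2=(-0.7902, 0.0718) v3=(0.1636, 0.0362)
step 10: KE=5.0642, PE=1.6534, E=6.7176

6.7176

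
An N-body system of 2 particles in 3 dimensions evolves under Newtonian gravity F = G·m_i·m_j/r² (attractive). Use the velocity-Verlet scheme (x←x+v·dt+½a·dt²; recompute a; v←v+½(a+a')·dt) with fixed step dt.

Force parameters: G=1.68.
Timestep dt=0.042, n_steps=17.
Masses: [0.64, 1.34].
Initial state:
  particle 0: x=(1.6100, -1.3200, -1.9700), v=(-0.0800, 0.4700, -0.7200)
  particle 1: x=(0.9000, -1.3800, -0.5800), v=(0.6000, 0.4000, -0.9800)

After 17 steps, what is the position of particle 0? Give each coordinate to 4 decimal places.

(1.4413, -1.0032, -2.1871)

step 0: x0=(1.6100, -1.3200, -1.9700) x1=(0.9000, -1.3800, -0.5800)
step 1: x0=(1.6063, -1.3003, -1.9995) x1=(0.9254, -1.3632, -0.6215)
step 2: x0=(1.6018, -1.2807, -2.0275) x1=(0.9511, -1.3463, -0.6637)
step 3: x0=(1.5966, -1.2611, -2.0540) x1=(0.9772, -1.3295, -0.7067)
step 4: x0=(1.5906, -1.2416, -2.0788) x1=(1.0036, -1.3125, -0.7505)
step 5: x0=(1.5839, -1.2222, -2.1019) x1=(1.0305, -1.2956, -0.7950)
step 6: x0=(1.5764, -1.2029, -2.1232) x1=(1.0576, -1.2785, -0.8405)
step 7: x0=(1.5681, -1.1838, -2.1425) x1=(1.0852, -1.2615, -0.8868)
step 8: x0=(1.5591, -1.1647, -2.1599) x1=(1.1131, -1.2443, -0.9341)
step 9: x0=(1.5492, -1.1458, -2.1750) x1=(1.1414, -1.2272, -0.9825)
step 10: x0=(1.5386, -1.1270, -2.1878) x1=(1.1701, -1.2099, -1.0320)
step 11: x0=(1.5271, -1.1085, -2.1981) x1=(1.1991, -1.1925, -1.0827)
step 12: x0=(1.5148, -1.0901, -2.2055) x1=(1.2286, -1.1751, -1.1347)
step 13: x0=(1.5017, -1.0720, -2.2099) x1=(1.2585, -1.1575, -1.1883)
step 14: x0=(1.4878, -1.0542, -2.2108) x1=(1.2887, -1.1398, -1.2434)
step 15: x0=(1.4730, -1.0367, -2.2077) x1=(1.3194, -1.1219, -1.3005)
step 16: x0=(1.4575, -1.0197, -2.2001) x1=(1.3504, -1.1038, -1.3597)
step 17: x0=(1.4413, -1.0032, -2.1871) x1=(1.3817, -1.0854, -1.4216)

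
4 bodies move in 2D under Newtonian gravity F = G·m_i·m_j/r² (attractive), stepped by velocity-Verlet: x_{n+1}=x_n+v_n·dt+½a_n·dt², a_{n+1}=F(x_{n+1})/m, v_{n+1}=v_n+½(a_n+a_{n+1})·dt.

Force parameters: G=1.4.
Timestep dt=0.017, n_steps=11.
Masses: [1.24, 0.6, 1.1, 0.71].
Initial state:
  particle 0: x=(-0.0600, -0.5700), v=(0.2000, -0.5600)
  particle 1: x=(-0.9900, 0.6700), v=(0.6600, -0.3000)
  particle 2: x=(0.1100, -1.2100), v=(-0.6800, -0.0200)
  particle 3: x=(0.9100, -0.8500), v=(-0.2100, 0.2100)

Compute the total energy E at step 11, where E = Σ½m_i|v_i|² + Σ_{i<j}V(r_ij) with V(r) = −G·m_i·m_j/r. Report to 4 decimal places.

step 0: x0=(-0.0600, -0.5700) x1=(-0.9900, 0.6700) x2=(0.1100, -1.2100) x3=(0.9100, -0.8500)
step 1: x0=(-0.0564, -0.5800) x1=(-0.9787, 0.6648) x2=(0.0985, -1.2097) x3=(0.9059, -0.8465)
step 2: x0=(-0.0523, -0.5910) x1=(-0.9671, 0.6592) x2=(0.0869, -1.2080) x3=(0.9008, -0.8430)
step 3: x0=(-0.0477, -0.6032) x1=(-0.9554, 0.6534) x2=(0.0754, -1.2049) x3=(0.8946, -0.8396)
step 4: x0=(-0.0426, -0.6164) x1=(-0.9434, 0.6473) x2=(0.0640, -1.2004) x3=(0.8874, -0.8363)
step 5: x0=(-0.0371, -0.6309) x1=(-0.9313, 0.6410) x2=(0.0525, -1.1942) x3=(0.8791, -0.8330)
step 6: x0=(-0.0311, -0.6467) x1=(-0.9189, 0.6343) x2=(0.0412, -1.1863) x3=(0.8697, -0.8299)
step 7: x0=(-0.0246, -0.6640) x1=(-0.9063, 0.6273) x2=(0.0299, -1.1766) x3=(0.8592, -0.8267)
step 8: x0=(-0.0177, -0.6830) x1=(-0.8935, 0.6200) x2=(0.0187, -1.1647) x3=(0.8476, -0.8237)
step 9: x0=(-0.0103, -0.7038) x1=(-0.8805, 0.6125) x2=(0.0076, -1.1506) x3=(0.8347, -0.8207)
step 10: x0=(-0.0025, -0.7269) x1=(-0.8673, 0.6046) x2=(-0.0032, -1.1337) x3=(0.8207, -0.8178)
step 11: x0=(0.0057, -0.7525) x1=(-0.8539, 0.5964) x2=(-0.0137, -1.1137) x3=(0.8053, -0.8151)
step 0 velocities: v0=(0.2000, -0.5600) v1=(0.6600, -0.3000) v2=(-0.6800, -0.0200) v3=(-0.2100, 0.2100)
step 0: KE=0.6628, PE=-6.6923, E=-6.0295
step 11 velocities: v0=(0.4879, -1.6095) v1=(0.7948, -0.4912) v2=(-0.6034, 1.2989) v3=(-0.9453, 0.1612)
step 11: KE=3.4702, PE=-9.4815, E=-6.0113

-6.0113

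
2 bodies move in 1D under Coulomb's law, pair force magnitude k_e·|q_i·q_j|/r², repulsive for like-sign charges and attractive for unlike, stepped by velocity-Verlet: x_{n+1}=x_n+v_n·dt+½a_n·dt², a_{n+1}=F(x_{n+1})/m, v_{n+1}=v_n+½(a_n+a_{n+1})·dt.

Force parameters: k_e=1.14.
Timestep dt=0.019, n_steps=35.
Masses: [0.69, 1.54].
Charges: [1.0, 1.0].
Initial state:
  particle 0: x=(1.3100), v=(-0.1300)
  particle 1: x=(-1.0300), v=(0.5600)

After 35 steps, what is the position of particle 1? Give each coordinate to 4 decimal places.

step 0: x0=(1.3100) x1=(-1.0300)
step 1: x0=(1.3076) x1=(-1.0194)
step 2: x0=(1.3053) x1=(-1.0088)
step 3: x0=(1.3031) x1=(-0.9983)
step 4: x0=(1.3010) x1=(-0.9878)
step 5: x0=(1.2990) x1=(-0.9774)
step 6: x0=(1.2972) x1=(-0.9671)
step 7: x0=(1.2954) x1=(-0.9567)
step 8: x0=(1.2938) x1=(-0.9465)
step 9: x0=(1.2923) x1=(-0.9363)
step 10: x0=(1.2909) x1=(-0.9261)
step 11: x0=(1.2897) x1=(-0.9160)
step 12: x0=(1.2886) x1=(-0.9060)
step 13: x0=(1.2875) x1=(-0.8960)
step 14: x0=(1.2867) x1=(-0.8861)
step 15: x0=(1.2859) x1=(-0.8762)
step 16: x0=(1.2853) x1=(-0.8664)
step 17: x0=(1.2848) x1=(-0.8566)
step 18: x0=(1.2844) x1=(-0.8469)
step 19: x0=(1.2841) x1=(-0.8373)
step 20: x0=(1.2840) x1=(-0.8277)
step 21: x0=(1.2841) x1=(-0.8182)
step 22: x0=(1.2842) x1=(-0.8087)
step 23: x0=(1.2845) x1=(-0.7993)
step 24: x0=(1.2849) x1=(-0.7900)
step 25: x0=(1.2855) x1=(-0.7807)
step 26: x0=(1.2862) x1=(-0.7715)
step 27: x0=(1.2871) x1=(-0.7623)
step 28: x0=(1.2881) x1=(-0.7532)
step 29: x0=(1.2892) x1=(-0.7442)
step 30: x0=(1.2905) x1=(-0.7353)
step 31: x0=(1.2919) x1=(-0.7264)
step 32: x0=(1.2935) x1=(-0.7175)
step 33: x0=(1.2952) x1=(-0.7088)
step 34: x0=(1.2971) x1=(-0.7001)
step 35: x0=(1.2991) x1=(-0.6914)

(-0.6914)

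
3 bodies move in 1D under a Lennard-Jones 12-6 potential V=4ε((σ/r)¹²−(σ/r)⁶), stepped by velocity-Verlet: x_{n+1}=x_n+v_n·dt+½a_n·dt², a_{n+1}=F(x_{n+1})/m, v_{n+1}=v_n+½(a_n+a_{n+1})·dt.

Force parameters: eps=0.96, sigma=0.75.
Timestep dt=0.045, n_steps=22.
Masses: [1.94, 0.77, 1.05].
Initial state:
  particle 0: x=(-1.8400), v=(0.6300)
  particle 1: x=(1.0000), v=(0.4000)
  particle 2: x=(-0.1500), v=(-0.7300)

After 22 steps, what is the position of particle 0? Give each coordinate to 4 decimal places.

step 0: x0=(-1.8400) x1=(1.0000) x2=(-0.1500)
step 1: x0=(-1.8116) x1=(1.0163) x2=(-0.1817)
step 2: x0=(-1.7830) x1=(1.0299) x2=(-0.2117)
step 3: x0=(-1.7543) x1=(1.0413) x2=(-0.2404)
step 4: x0=(-1.7254) x1=(1.0510) x2=(-0.2683)
step 5: x0=(-1.6961) x1=(1.0593) x2=(-0.2957)
step 6: x0=(-1.6665) x1=(1.0663) x2=(-0.3228)
step 7: x0=(-1.6363) x1=(1.0723) x2=(-0.3502)
step 8: x0=(-1.6055) x1=(1.0773) x2=(-0.3782)
step 9: x0=(-1.5737) x1=(1.0817) x2=(-0.4073)
step 10: x0=(-1.5407) x1=(1.0854) x2=(-0.4383)
step 11: x0=(-1.5060) x1=(1.0885) x2=(-0.4721)
step 12: x0=(-1.4688) x1=(1.0911) x2=(-0.5099)
step 13: x0=(-1.4285) x1=(1.0933) x2=(-0.5532)
step 14: x0=(-1.3860) x1=(1.0952) x2=(-0.6005)
step 15: x0=(-1.3554) x1=(1.0969) x2=(-0.6255)
step 16: x0=(-1.3773) x1=(1.0982) x2=(-0.5533)
step 17: x0=(-1.4015) x1=(1.0992) x2=(-0.4766)
step 18: x0=(-1.4224) x1=(1.0998) x2=(-0.4055)
step 19: x0=(-1.4408) x1=(1.0997) x2=(-0.3388)
step 20: x0=(-1.4575) x1=(1.0989) x2=(-0.2747)
step 21: x0=(-1.4730) x1=(1.0969) x2=(-0.2118)
step 22: x0=(-1.4877) x1=(1.0933) x2=(-0.1493)

(-1.4877)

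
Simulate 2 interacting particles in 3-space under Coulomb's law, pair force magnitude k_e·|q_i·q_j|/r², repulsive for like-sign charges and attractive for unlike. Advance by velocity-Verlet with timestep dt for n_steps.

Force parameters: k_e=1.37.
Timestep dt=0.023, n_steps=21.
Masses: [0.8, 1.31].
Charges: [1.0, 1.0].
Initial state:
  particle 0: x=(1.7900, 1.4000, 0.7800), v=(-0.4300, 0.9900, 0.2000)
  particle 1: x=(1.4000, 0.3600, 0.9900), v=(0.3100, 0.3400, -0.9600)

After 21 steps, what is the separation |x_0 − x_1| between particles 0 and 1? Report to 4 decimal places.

1.6023

step 0: x0=(1.7900, 1.4000, 0.7800) x1=(1.4000, 0.3600, 0.9900)
step 1: x0=(1.7802, 1.4231, 0.7845) x1=(1.4071, 0.3676, 0.9680)
step 2: x0=(1.7707, 1.4468, 0.7890) x1=(1.4140, 0.3748, 0.9460)
step 3: x0=(1.7614, 1.4713, 0.7933) x1=(1.4208, 0.3817, 0.9241)
step 4: x0=(1.7523, 1.4963, 0.7975) x1=(1.4274, 0.3881, 0.9022)
step 5: x0=(1.7433, 1.5220, 0.8017) x1=(1.4339, 0.3941, 0.8804)
step 6: x0=(1.7346, 1.5483, 0.8059) x1=(1.4404, 0.3998, 0.8586)
step 7: x0=(1.7260, 1.5753, 0.8100) x1=(1.4467, 0.4050, 0.8368)
step 8: x0=(1.7175, 1.6029, 0.8141) x1=(1.4530, 0.4099, 0.8150)
step 9: x0=(1.7092, 1.6310, 0.8182) x1=(1.4591, 0.4144, 0.7933)
step 10: x0=(1.7010, 1.6598, 0.8223) x1=(1.4652, 0.4186, 0.7715)
step 11: x0=(1.6929, 1.6890, 0.8264) x1=(1.4713, 0.4225, 0.7497)
step 12: x0=(1.6849, 1.7189, 0.8306) x1=(1.4772, 0.4260, 0.7279)
step 13: x0=(1.6770, 1.7492, 0.8348) x1=(1.4832, 0.4292, 0.7060)
step 14: x0=(1.6692, 1.7800, 0.8390) x1=(1.4890, 0.4321, 0.6842)
step 15: x0=(1.6614, 1.8114, 0.8433) x1=(1.4949, 0.4347, 0.6623)
step 16: x0=(1.6537, 1.8431, 0.8477) x1=(1.5007, 0.4370, 0.6403)
step 17: x0=(1.6460, 1.8753, 0.8521) x1=(1.5065, 0.4390, 0.6183)
step 18: x0=(1.6384, 1.9080, 0.8566) x1=(1.5122, 0.4408, 0.5963)
step 19: x0=(1.6308, 1.9410, 0.8612) x1=(1.5180, 0.4424, 0.5743)
step 20: x0=(1.6232, 1.9744, 0.8659) x1=(1.5237, 0.4437, 0.5521)
step 21: x0=(1.6156, 2.0081, 0.8706) x1=(1.5294, 0.4448, 0.5300)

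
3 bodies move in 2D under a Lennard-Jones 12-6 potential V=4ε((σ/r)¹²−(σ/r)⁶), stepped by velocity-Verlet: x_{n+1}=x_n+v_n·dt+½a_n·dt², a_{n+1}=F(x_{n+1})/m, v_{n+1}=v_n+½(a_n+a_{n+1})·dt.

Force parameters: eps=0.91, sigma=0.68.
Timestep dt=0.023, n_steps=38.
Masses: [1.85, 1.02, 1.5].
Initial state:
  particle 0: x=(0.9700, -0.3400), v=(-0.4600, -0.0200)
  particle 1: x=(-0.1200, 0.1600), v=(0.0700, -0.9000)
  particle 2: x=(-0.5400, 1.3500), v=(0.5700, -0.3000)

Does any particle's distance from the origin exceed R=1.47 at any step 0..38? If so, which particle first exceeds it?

step 0: x0=(0.9700, -0.3400) x1=(-0.1200, 0.1600) x2=(-0.5400, 1.3500)
step 1: x0=(0.9593, -0.3404) x1=(-0.1183, 0.1393) x2=(-0.5269, 1.3430)
step 2: x0=(0.9485, -0.3408) x1=(-0.1163, 0.1187) x2=(-0.5137, 1.3359)
step 3: x0=(0.9375, -0.3410) x1=(-0.1141, 0.0982) x2=(-0.5005, 1.3287)
step 4: x0=(0.9263, -0.3412) x1=(-0.1116, 0.0776) x2=(-0.4872, 1.3214)
step 5: x0=(0.9149, -0.3413) x1=(-0.1087, 0.0570) x2=(-0.4739, 1.3139)
step 6: x0=(0.9031, -0.3413) x1=(-0.1053, 0.0364) x2=(-0.4606, 1.3063)
step 7: x0=(0.8911, -0.3412) x1=(-0.1015, 0.0158) x2=(-0.4472, 1.2987)
step 8: x0=(0.8788, -0.3409) x1=(-0.0970, -0.0049) x2=(-0.4338, 1.2909)
step 9: x0=(0.8660, -0.3405) x1=(-0.0919, -0.0258) x2=(-0.4204, 1.2830)
step 10: x0=(0.8528, -0.3399) x1=(-0.0860, -0.0467) x2=(-0.4070, 1.2751)
step 11: x0=(0.8391, -0.3392) x1=(-0.0792, -0.0679) x2=(-0.3935, 1.2670)
step 12: x0=(0.8247, -0.3383) x1=(-0.0714, -0.0892) x2=(-0.3800, 1.2589)
step 13: x0=(0.8097, -0.3372) x1=(-0.0623, -0.1108) x2=(-0.3665, 1.2507)
step 14: x0=(0.7939, -0.3360) x1=(-0.0518, -0.1327) x2=(-0.3530, 1.2424)
step 15: x0=(0.7772, -0.3344) x1=(-0.0398, -0.1548) x2=(-0.3394, 1.2341)
step 16: x0=(0.7597, -0.3327) x1=(-0.0262, -0.1772) x2=(-0.3259, 1.2256)
step 17: x0=(0.7414, -0.3309) x1=(-0.0113, -0.1998) x2=(-0.3123, 1.2172)
step 18: x0=(0.7231, -0.3290) x1=(0.0037, -0.2223) x2=(-0.2987, 1.2086)
step 19: x0=(0.7066, -0.3274) x1=(0.0151, -0.2442) x2=(-0.2851, 1.2000)
step 20: x0=(0.6959, -0.3265) x1=(0.0163, -0.2648) x2=(-0.2715, 1.1913)
step 21: x0=(0.6936, -0.3263) x1=(0.0020, -0.2839) x2=(-0.2578, 1.1826)
step 22: x0=(0.6977, -0.3266) x1=(-0.0238, -0.3023) x2=(-0.2442, 1.1738)
step 23: x0=(0.7042, -0.3269) x1=(-0.0540, -0.3204) x2=(-0.2305, 1.1650)
step 24: x0=(0.7108, -0.3272) x1=(-0.0844, -0.3385) x2=(-0.2168, 1.1561)
step 25: x0=(0.7168, -0.3274) x1=(-0.1137, -0.3565) x2=(-0.2031, 1.1471)
step 26: x0=(0.7219, -0.3278) x1=(-0.1413, -0.3744) x2=(-0.1894, 1.1381)
step 27: x0=(0.7260, -0.3281) x1=(-0.1673, -0.3921) x2=(-0.1757, 1.1291)
step 28: x0=(0.7293, -0.3285) x1=(-0.1918, -0.4096) x2=(-0.1619, 1.1200)
step 29: x0=(0.7319, -0.3289) x1=(-0.2150, -0.4270) x2=(-0.1482, 1.1108)
step 30: x0=(0.7338, -0.3294) x1=(-0.2371, -0.4443) x2=(-0.1345, 1.1016)
step 31: x0=(0.7352, -0.3300) x1=(-0.2581, -0.4613) x2=(-0.1207, 1.0923)
step 32: x0=(0.7361, -0.3306) x1=(-0.2782, -0.4782) x2=(-0.1069, 1.0830)
step 33: x0=(0.7365, -0.3312) x1=(-0.2976, -0.4949) x2=(-0.0932, 1.0736)
step 34: x0=(0.7366, -0.3319) x1=(-0.3162, -0.5115) x2=(-0.0794, 1.0642)
step 35: x0=(0.7363, -0.3326) x1=(-0.3343, -0.5279) x2=(-0.0656, 1.0547)
step 36: x0=(0.7357, -0.3334) x1=(-0.3518, -0.5442) x2=(-0.0518, 1.0451)
step 37: x0=(0.7349, -0.3342) x1=(-0.3689, -0.5603) x2=(-0.0380, 1.0356)
step 38: x0=(0.7337, -0.3350) x1=(-0.3855, -0.5764) x2=(-0.0242, 1.0259)

no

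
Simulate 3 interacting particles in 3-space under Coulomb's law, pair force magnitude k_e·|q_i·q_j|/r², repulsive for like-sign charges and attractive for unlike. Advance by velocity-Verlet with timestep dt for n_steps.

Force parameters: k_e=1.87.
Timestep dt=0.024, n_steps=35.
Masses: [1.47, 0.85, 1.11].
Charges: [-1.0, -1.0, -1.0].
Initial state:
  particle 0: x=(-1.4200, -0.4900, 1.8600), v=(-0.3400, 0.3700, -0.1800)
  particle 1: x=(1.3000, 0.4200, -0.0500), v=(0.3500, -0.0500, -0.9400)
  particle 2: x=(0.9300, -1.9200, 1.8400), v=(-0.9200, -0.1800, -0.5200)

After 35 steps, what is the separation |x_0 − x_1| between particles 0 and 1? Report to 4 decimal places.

4.3782

step 0: x0=(-1.4200, -0.4900, 1.8600) x1=(1.3000, 0.4200, -0.0500) x2=(0.9300, -1.9200, 1.8400)
step 1: x0=(-1.4282, -0.4811, 1.8557) x1=(1.3085, 0.4189, -0.0726) x2=(0.9080, -1.9244, 1.8276)
step 2: x0=(-1.4366, -0.4722, 1.8514) x1=(1.3170, 0.4179, -0.0954) x2=(0.8860, -1.9289, 1.8152)
step 3: x0=(-1.4451, -0.4632, 1.8472) x1=(1.3257, 0.4170, -0.1183) x2=(0.8642, -1.9336, 1.8028)
step 4: x0=(-1.4537, -0.4542, 1.8430) x1=(1.3344, 0.4163, -0.1414) x2=(0.8424, -1.9385, 1.7906)
step 5: x0=(-1.4624, -0.4452, 1.8388) x1=(1.3433, 0.4156, -0.1646) x2=(0.8208, -1.9435, 1.7784)
step 6: x0=(-1.4713, -0.4361, 1.8347) x1=(1.3522, 0.4152, -0.1879) x2=(0.7992, -1.9486, 1.7663)
step 7: x0=(-1.4803, -0.4269, 1.8306) x1=(1.3613, 0.4148, -0.2114) x2=(0.7778, -1.9539, 1.7542)
step 8: x0=(-1.4894, -0.4178, 1.8266) x1=(1.3704, 0.4145, -0.2350) x2=(0.7564, -1.9593, 1.7422)
step 9: x0=(-1.4987, -0.4086, 1.8225) x1=(1.3797, 0.4144, -0.2588) x2=(0.7351, -1.9649, 1.7302)
step 10: x0=(-1.5081, -0.3993, 1.8185) x1=(1.3891, 0.4144, -0.2827) x2=(0.7139, -1.9706, 1.7183)
step 11: x0=(-1.5176, -0.3900, 1.8146) x1=(1.3985, 0.4145, -0.3067) x2=(0.6927, -1.9765, 1.7064)
step 12: x0=(-1.5272, -0.3807, 1.8107) x1=(1.4081, 0.4147, -0.3308) x2=(0.6717, -1.9825, 1.6947)
step 13: x0=(-1.5369, -0.3713, 1.8068) x1=(1.4178, 0.4150, -0.3551) x2=(0.6508, -1.9887, 1.6829)
step 14: x0=(-1.5468, -0.3618, 1.8029) x1=(1.4275, 0.4155, -0.3795) x2=(0.6299, -1.9950, 1.6712)
step 15: x0=(-1.5568, -0.3523, 1.7991) x1=(1.4374, 0.4160, -0.4040) x2=(0.6091, -2.0014, 1.6596)
step 16: x0=(-1.5669, -0.3428, 1.7953) x1=(1.4473, 0.4167, -0.4287) x2=(0.5884, -2.0080, 1.6480)
step 17: x0=(-1.5771, -0.3332, 1.7916) x1=(1.4574, 0.4174, -0.4535) x2=(0.5678, -2.0148, 1.6364)
step 18: x0=(-1.5874, -0.3236, 1.7879) x1=(1.4676, 0.4183, -0.4784) x2=(0.5472, -2.0217, 1.6250)
step 19: x0=(-1.5979, -0.3139, 1.7842) x1=(1.4778, 0.4192, -0.5034) x2=(0.5268, -2.0287, 1.6135)
step 20: x0=(-1.6084, -0.3041, 1.7806) x1=(1.4882, 0.4202, -0.5285) x2=(0.5064, -2.0359, 1.6021)
step 21: x0=(-1.6191, -0.2943, 1.7770) x1=(1.4986, 0.4214, -0.5538) x2=(0.4861, -2.0432, 1.5908)
step 22: x0=(-1.6299, -0.2845, 1.7734) x1=(1.5092, 0.4226, -0.5792) x2=(0.4658, -2.0507, 1.5794)
step 23: x0=(-1.6408, -0.2746, 1.7698) x1=(1.5198, 0.4239, -0.6046) x2=(0.4457, -2.0583, 1.5682)
step 24: x0=(-1.6518, -0.2646, 1.7663) x1=(1.5305, 0.4253, -0.6302) x2=(0.4256, -2.0660, 1.5569)
step 25: x0=(-1.6629, -0.2546, 1.7629) x1=(1.5414, 0.4268, -0.6560) x2=(0.4055, -2.0739, 1.5457)
step 26: x0=(-1.6742, -0.2446, 1.7594) x1=(1.5523, 0.4284, -0.6818) x2=(0.3856, -2.0819, 1.5346)
step 27: x0=(-1.6855, -0.2344, 1.7560) x1=(1.5633, 0.4301, -0.7077) x2=(0.3657, -2.0901, 1.5235)
step 28: x0=(-1.6969, -0.2242, 1.7526) x1=(1.5744, 0.4318, -0.7337) x2=(0.3459, -2.0984, 1.5124)
step 29: x0=(-1.7085, -0.2140, 1.7493) x1=(1.5856, 0.4337, -0.7599) x2=(0.3261, -2.1069, 1.5014)
step 30: x0=(-1.7201, -0.2037, 1.7460) x1=(1.5969, 0.4356, -0.7861) x2=(0.3064, -2.1154, 1.4904)
step 31: x0=(-1.7318, -0.1934, 1.7427) x1=(1.6083, 0.4375, -0.8125) x2=(0.2868, -2.1241, 1.4794)
step 32: x0=(-1.7437, -0.1829, 1.7395) x1=(1.6197, 0.4396, -0.8389) x2=(0.2673, -2.1330, 1.4684)
step 33: x0=(-1.7556, -0.1725, 1.7363) x1=(1.6313, 0.4417, -0.8654) x2=(0.2478, -2.1420, 1.4575)
step 34: x0=(-1.7676, -0.1619, 1.7331) x1=(1.6429, 0.4439, -0.8921) x2=(0.2283, -2.1511, 1.4467)
step 35: x0=(-1.7797, -0.1514, 1.7300) x1=(1.6547, 0.4462, -0.9188) x2=(0.2089, -2.1603, 1.4358)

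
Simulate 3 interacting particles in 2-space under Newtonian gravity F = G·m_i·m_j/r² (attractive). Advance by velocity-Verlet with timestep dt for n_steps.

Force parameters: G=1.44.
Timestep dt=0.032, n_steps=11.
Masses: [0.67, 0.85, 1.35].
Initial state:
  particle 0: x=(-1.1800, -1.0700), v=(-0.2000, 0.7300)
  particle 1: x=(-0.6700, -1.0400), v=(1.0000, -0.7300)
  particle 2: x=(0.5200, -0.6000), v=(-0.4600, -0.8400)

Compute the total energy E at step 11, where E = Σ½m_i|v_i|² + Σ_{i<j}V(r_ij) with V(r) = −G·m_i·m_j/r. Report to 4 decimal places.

-2.1806

step 0: x0=(-1.1800, -1.0700) x1=(-0.6700, -1.0400) x2=(0.5200, -0.6000)
step 1: x0=(-1.1837, -1.0464) x1=(-0.6393, -1.0633) x2=(0.5048, -0.6271)
step 2: x0=(-1.1825, -1.0228) x1=(-0.6107, -1.0859) x2=(0.4884, -0.6545)
step 3: x0=(-1.1769, -0.9995) x1=(-0.5837, -1.1078) x2=(0.4709, -0.6823)
step 4: x0=(-1.1673, -0.9766) x1=(-0.5580, -1.1285) x2=(0.4522, -0.7106)
step 5: x0=(-1.1538, -0.9544) x1=(-0.5332, -1.1481) x2=(0.4321, -0.7393)
step 6: x0=(-1.1367, -0.9330) x1=(-0.5089, -1.1662) x2=(0.4106, -0.7685)
step 7: x0=(-1.1161, -0.9124) x1=(-0.4849, -1.1827) x2=(0.3875, -0.7983)
step 8: x0=(-1.0923, -0.8928) x1=(-0.4608, -1.1976) x2=(0.3628, -0.8286)
step 9: x0=(-1.0652, -0.8744) x1=(-0.4363, -1.2106) x2=(0.3361, -0.8596)
step 10: x0=(-1.0349, -0.8570) x1=(-0.4110, -1.2215) x2=(0.3074, -0.8914)
step 11: x0=(-1.0015, -0.8409) x1=(-0.3844, -1.2302) x2=(0.2763, -0.9239)
step 0 velocities: v0=(-0.2000, 0.7300) v1=(1.0000, -0.7300) v2=(-0.4600, -0.8400)
step 0: KE=1.4625, PE=-3.6461, E=-2.1836
step 11 velocities: v0=(1.0952, 0.4825) v1=(0.8594, -0.2299) v2=(-1.0143, -1.0320)
step 11: KE=2.2295, PE=-4.4101, E=-2.1806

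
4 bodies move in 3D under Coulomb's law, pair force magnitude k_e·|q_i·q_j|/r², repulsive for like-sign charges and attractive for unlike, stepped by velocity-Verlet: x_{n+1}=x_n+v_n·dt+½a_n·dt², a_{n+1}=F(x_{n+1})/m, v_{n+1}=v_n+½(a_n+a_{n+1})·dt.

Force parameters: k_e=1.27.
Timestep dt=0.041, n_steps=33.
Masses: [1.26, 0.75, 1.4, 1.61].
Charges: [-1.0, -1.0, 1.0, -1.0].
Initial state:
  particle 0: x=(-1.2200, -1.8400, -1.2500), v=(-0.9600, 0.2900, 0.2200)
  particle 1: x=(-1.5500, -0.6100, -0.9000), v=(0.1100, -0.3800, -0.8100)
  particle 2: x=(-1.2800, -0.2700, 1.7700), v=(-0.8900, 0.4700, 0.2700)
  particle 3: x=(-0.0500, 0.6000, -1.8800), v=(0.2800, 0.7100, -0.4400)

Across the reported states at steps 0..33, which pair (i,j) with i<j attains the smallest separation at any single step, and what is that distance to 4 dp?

pair (0,1), distance 1.0982

step 0: x0=(-1.2200, -1.8400, -1.2500) x1=(-1.5500, -0.6100, -0.9000) x2=(-1.2800, -0.2700, 1.7700) x3=(-0.0500, 0.6000, -1.8800)
step 1: x0=(-1.2593, -1.8286, -1.2410) x1=(-1.5459, -0.6250, -0.9327) x2=(-1.3165, -0.2508, 1.7809) x3=(-0.0384, 0.6293, -1.8981)
step 2: x0=(-1.2984, -1.8184, -1.2321) x1=(-1.5425, -0.6386, -0.9643) x2=(-1.3530, -0.2316, 1.7913) x3=(-0.0266, 0.6588, -1.9163)
step 3: x0=(-1.3375, -1.8093, -1.2233) x1=(-1.5399, -0.6507, -0.9949) x2=(-1.3894, -0.2125, 1.8014) x3=(-0.0145, 0.6886, -1.9345)
step 4: x0=(-1.3764, -1.8014, -1.2145) x1=(-1.5381, -0.6612, -1.0245) x2=(-1.4258, -0.1935, 1.8111) x3=(-0.0022, 0.7187, -1.9528)
step 5: x0=(-1.4152, -1.7949, -1.2057) x1=(-1.5368, -0.6699, -1.0532) x2=(-1.4622, -0.1745, 1.8204) x3=(0.0103, 0.7491, -1.9712)
step 6: x0=(-1.4540, -1.7897, -1.1969) x1=(-1.5362, -0.6767, -1.0811) x2=(-1.4986, -0.1556, 1.8293) x3=(0.0230, 0.7797, -1.9897)
step 7: x0=(-1.4928, -1.7859, -1.1881) x1=(-1.5360, -0.6816, -1.1082) x2=(-1.5349, -0.1368, 1.8379) x3=(0.0360, 0.8106, -2.0082)
step 8: x0=(-1.5316, -1.7836, -1.1793) x1=(-1.5363, -0.6844, -1.1346) x2=(-1.5712, -0.1181, 1.8461) x3=(0.0491, 0.8417, -2.0268)
step 9: x0=(-1.5705, -1.7828, -1.1703) x1=(-1.5370, -0.6852, -1.1605) x2=(-1.6075, -0.0994, 1.8539) x3=(0.0624, 0.8731, -2.0455)
step 10: x0=(-1.6095, -1.7834, -1.1611) x1=(-1.5379, -0.6838, -1.1858) x2=(-1.6438, -0.0808, 1.8615) x3=(0.0759, 0.9047, -2.0642)
step 11: x0=(-1.6486, -1.7855, -1.1518) x1=(-1.5390, -0.6804, -1.2108) x2=(-1.6800, -0.0623, 1.8686) x3=(0.0897, 0.9366, -2.0830)
step 12: x0=(-1.6880, -1.7890, -1.1422) x1=(-1.5402, -0.6750, -1.2354) x2=(-1.7161, -0.0438, 1.8755) x3=(0.1035, 0.9686, -2.1018)
step 13: x0=(-1.7277, -1.7938, -1.1324) x1=(-1.5414, -0.6675, -1.2597) x2=(-1.7522, -0.0255, 1.8820) x3=(0.1176, 1.0009, -2.1206)
step 14: x0=(-1.7676, -1.8000, -1.1222) x1=(-1.5426, -0.6583, -1.2839) x2=(-1.7883, -0.0072, 1.8883) x3=(0.1318, 1.0334, -2.1395)
step 15: x0=(-1.8079, -1.8074, -1.1118) x1=(-1.5437, -0.6472, -1.3079) x2=(-1.8244, 0.0110, 1.8942) x3=(0.1462, 1.0661, -2.1585)
step 16: x0=(-1.8484, -1.8159, -1.1009) x1=(-1.5447, -0.6345, -1.3319) x2=(-1.8604, 0.0292, 1.8998) x3=(0.1608, 1.0991, -2.1775)
step 17: x0=(-1.8893, -1.8255, -1.0898) x1=(-1.5456, -0.6203, -1.3558) x2=(-1.8963, 0.0472, 1.9051) x3=(0.1755, 1.1322, -2.1965)
step 18: x0=(-1.9306, -1.8361, -1.0782) x1=(-1.5463, -0.6047, -1.3797) x2=(-1.9322, 0.0652, 1.9101) x3=(0.1904, 1.1655, -2.2156)
step 19: x0=(-1.9722, -1.8477, -1.0663) x1=(-1.5468, -0.5878, -1.4036) x2=(-1.9681, 0.0831, 1.9148) x3=(0.2054, 1.1990, -2.2347)
step 20: x0=(-2.0141, -1.8600, -1.0541) x1=(-1.5472, -0.5698, -1.4275) x2=(-2.0039, 0.1010, 1.9192) x3=(0.2206, 1.2326, -2.2539)
step 21: x0=(-2.0563, -1.8731, -1.0414) x1=(-1.5474, -0.5507, -1.4513) x2=(-2.0397, 0.1187, 1.9233) x3=(0.2359, 1.2665, -2.2731)
step 22: x0=(-2.0989, -1.8870, -1.0284) x1=(-1.5474, -0.5307, -1.4753) x2=(-2.0754, 0.1364, 1.9272) x3=(0.2513, 1.3005, -2.2923)
step 23: x0=(-2.1418, -1.9014, -1.0151) x1=(-1.5473, -0.5098, -1.4992) x2=(-2.1111, 0.1540, 1.9308) x3=(0.2669, 1.3347, -2.3115)
step 24: x0=(-2.1850, -1.9165, -1.0014) x1=(-1.5471, -0.4881, -1.5231) x2=(-2.1467, 0.1715, 1.9341) x3=(0.2827, 1.3691, -2.3308)
step 25: x0=(-2.2285, -1.9321, -0.9874) x1=(-1.5468, -0.4658, -1.5470) x2=(-2.1823, 0.1890, 1.9372) x3=(0.2986, 1.4036, -2.3501)
step 26: x0=(-2.2723, -1.9481, -0.9730) x1=(-1.5463, -0.4428, -1.5709) x2=(-2.2178, 0.2064, 1.9400) x3=(0.3146, 1.4383, -2.3695)
step 27: x0=(-2.3163, -1.9647, -0.9584) x1=(-1.5458, -0.4193, -1.5949) x2=(-2.2533, 0.2237, 1.9426) x3=(0.3307, 1.4731, -2.3889)
step 28: x0=(-2.3606, -1.9816, -0.9435) x1=(-1.5453, -0.3953, -1.6187) x2=(-2.2888, 0.2409, 1.9449) x3=(0.3470, 1.5081, -2.4083)
step 29: x0=(-2.4052, -1.9989, -0.9282) x1=(-1.5447, -0.3708, -1.6426) x2=(-2.3241, 0.2580, 1.9469) x3=(0.3633, 1.5432, -2.4277)
step 30: x0=(-2.4499, -2.0165, -0.9127) x1=(-1.5440, -0.3460, -1.6664) x2=(-2.3595, 0.2751, 1.9488) x3=(0.3799, 1.5785, -2.4472)
step 31: x0=(-2.4949, -2.0344, -0.8969) x1=(-1.5433, -0.3208, -1.6902) x2=(-2.3948, 0.2921, 1.9504) x3=(0.3965, 1.6140, -2.4666)
step 32: x0=(-2.5401, -2.0526, -0.8809) x1=(-1.5427, -0.2953, -1.7140) x2=(-2.4300, 0.3090, 1.9517) x3=(0.4133, 1.6495, -2.4861)
step 33: x0=(-2.5855, -2.0711, -0.8646) x1=(-1.5420, -0.2695, -1.7377) x2=(-2.4652, 0.3259, 1.9528) x3=(0.4301, 1.6853, -2.5057)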